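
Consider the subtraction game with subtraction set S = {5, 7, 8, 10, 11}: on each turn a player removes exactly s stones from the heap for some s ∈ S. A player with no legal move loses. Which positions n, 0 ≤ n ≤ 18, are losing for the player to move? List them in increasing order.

n :  0  1  2  3  4  5  6  7  8  9 10 11 12 13 14 15 16 17 18
G :  0  0  0  0  0  1  1  1  1  1  2  2  2  2  2  3  0  0  0
P-positions are exactly the n with G(n) = 0.

0, 1, 2, 3, 4, 16, 17, 18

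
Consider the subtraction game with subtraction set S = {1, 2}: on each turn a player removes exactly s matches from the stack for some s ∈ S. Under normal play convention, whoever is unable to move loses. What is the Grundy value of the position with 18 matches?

G(0) = 0
G(1) = mex{0} = 1
G(2) = mex{1,0} = 2
G(3) = mex{2,1} = 0
G(4) = mex{0,2} = 1
G(5) = mex{1,0} = 2
G(6) = mex{2,1} = 0
G(7) = mex{0,2} = 1
G(8) = mex{1,0} = 2
G(9) = mex{2,1} = 0
G(10) = mex{0,2} = 1
G(11) = mex{1,0} = 2
G(12) = mex{2,1} = 0
G(13) = mex{0,2} = 1
G(14) = mex{1,0} = 2
G(15) = mex{2,1} = 0
G(16) = mex{0,2} = 1
G(17) = mex{1,0} = 2
G(18) = mex{2,1} = 0

0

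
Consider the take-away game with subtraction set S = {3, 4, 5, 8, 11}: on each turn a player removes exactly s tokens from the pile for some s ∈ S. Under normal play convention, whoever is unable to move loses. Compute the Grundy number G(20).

n :  0  1  2  3  4  5  6  7  8  9 10 11 12 13 14 15 16 17 18 19 20
G :  0  0  0  1  1  1  2  2  2  3  3  3  4  4  0  0  0  1  1  1  2

2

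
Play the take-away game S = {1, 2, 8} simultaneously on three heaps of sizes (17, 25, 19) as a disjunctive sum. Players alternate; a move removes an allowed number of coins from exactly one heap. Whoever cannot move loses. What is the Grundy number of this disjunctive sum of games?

All heaps use S = {1, 2, 8}:
n :  0  1  2  3  4  5  6  7  8  9 10 11 12 13 14 15 16 17 18 19 20 21 22 23 24 25
G :  0  1  2  0  1  2  0  1  2  0  1  2  0  1  2  0  1  2  0  1  2  0  1  2  0  1
Heap A: G(17) = 2.
Heap B: G(25) = 1.
Heap C: G(19) = 1.
Combined Grundy value = 2 ⊕ 1 ⊕ 1 = 2.

2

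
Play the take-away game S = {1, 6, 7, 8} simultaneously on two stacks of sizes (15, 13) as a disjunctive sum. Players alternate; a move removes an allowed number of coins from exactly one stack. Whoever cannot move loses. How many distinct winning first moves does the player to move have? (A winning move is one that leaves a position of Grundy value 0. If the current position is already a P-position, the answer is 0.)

All stacks use S = {1, 6, 7, 8}:
n :  0  1  2  3  4  5  6  7  8  9 10 11 12 13 14 15
G :  0  1  0  1  0  1  2  3  2  3  2  3  4  0  1  0
Stack A: G(15) = 0.
Stack B: G(13) = 0.
Combined Grundy value = 0 ⊕ 0 = 0.
A winning move leaves total XOR = 0, i.e. changes one component's Grundy value g to g ⊕ X where X is the current total.
Stack A: target g' = 0⊕0 = 0, but every legal move changes the Grundy value (mex property), so 0 moves.
Stack B: target g' = 0⊕0 = 0, but every legal move changes the Grundy value (mex property), so 0 moves.

0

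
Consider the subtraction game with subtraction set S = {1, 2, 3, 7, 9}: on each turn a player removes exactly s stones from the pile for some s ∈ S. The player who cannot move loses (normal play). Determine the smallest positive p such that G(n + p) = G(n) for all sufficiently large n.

n :  0  1  2  3  4  5  6  7  8  9 10 11 12 13 14
G :  0  1  2  3  0  1  2  3  0  1  2  3  0  1  2
G(n+4) = G(n) holds for n = 0,…,8 (a full window of length max(S) = 9), so the sequence is purely periodic with period 4.

4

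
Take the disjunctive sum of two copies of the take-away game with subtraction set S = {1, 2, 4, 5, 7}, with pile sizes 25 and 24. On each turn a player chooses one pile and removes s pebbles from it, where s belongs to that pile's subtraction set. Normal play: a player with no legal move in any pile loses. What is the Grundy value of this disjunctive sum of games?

All piles use S = {1, 2, 4, 5, 7}:
G(0) = 0
G(1) = mex{0} = 1
G(2) = mex{1,0} = 2
G(3) = mex{2,1} = 0
G(4) = mex{0,2,0} = 1
G(5) = mex{1,0,1,0} = 2
G(6) = mex{2,1,2,1} = 0
G(7) = mex{0,2,0,2,0} = 1
G(8) = mex{1,0,1,0,1} = 2
G(9) = mex{2,1,2,1,2} = 0
G(10) = mex{0,2,0,2,0} = 1
G(11) = mex{1,0,1,0,1} = 2
G(12) = mex{2,1,2,1,2} = 0
G(13) = mex{0,2,0,2,0} = 1
G(14) = mex{1,0,1,0,1} = 2
G(15) = mex{2,1,2,1,2} = 0
G(16) = mex{0,2,0,2,0} = 1
G(17) = mex{1,0,1,0,1} = 2
G(18) = mex{2,1,2,1,2} = 0
G(19) = mex{0,2,0,2,0} = 1
G(20) = mex{1,0,1,0,1} = 2
G(21) = mex{2,1,2,1,2} = 0
G(22) = mex{0,2,0,2,0} = 1
G(23) = mex{1,0,1,0,1} = 2
G(24) = mex{2,1,2,1,2} = 0
G(25) = mex{0,2,0,2,0} = 1
Pile A: G(25) = 1.
Pile B: G(24) = 0.
Combined Grundy value = 1 ⊕ 0 = 1.

1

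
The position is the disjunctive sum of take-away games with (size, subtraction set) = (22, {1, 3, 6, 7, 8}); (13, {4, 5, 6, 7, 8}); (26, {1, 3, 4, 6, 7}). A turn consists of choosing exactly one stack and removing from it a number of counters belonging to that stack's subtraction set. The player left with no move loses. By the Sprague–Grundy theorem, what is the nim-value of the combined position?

1

Stack A, S = {1, 3, 6, 7, 8}:
n :  0  1  2  3  4  5  6  7  8  9 10 11 12 13 14 15 16 17 18 19 20 21 22
G :  0  1  0  1  0  1  2  3  2  3  2  3  4  0  1  0  1  0  1  2  3  2  3
G_A(22) = 3.
Stack B, S = {4, 5, 6, 7, 8}:
n :  0  1  2  3  4  5  6  7  8  9 10 11 12 13
G :  0  0  0  0  1  1  1  1  2  2  2  2  0  0
G_B(13) = 0.
Stack C, S = {1, 3, 4, 6, 7}:
G(0) = 0
G(1) = mex{0} = 1
G(2) = mex{1} = 0
G(3) = mex{0,0} = 1
G(4) = mex{1,1,0} = 2
G(5) = mex{2,0,1} = 3
G(6) = mex{3,1,0,0} = 2
G(7) = mex{2,2,1,1,0} = 3
G(8) = mex{3,3,2,0,1} = 4
G(9) = mex{4,2,3,1,0} = 5
G(10) = mex{5,3,2,2,1} = 0
G(11) = mex{0,4,3,3,2} = 1
G(12) = mex{1,5,4,2,3} = 0
G(13) = mex{0,0,5,3,2} = 1
G(14) = mex{1,1,0,4,3} = 2
G(15) = mex{2,0,1,5,4} = 3
G(16) = mex{3,1,0,0,5} = 2
G(17) = mex{2,2,1,1,0} = 3
G(18) = mex{3,3,2,0,1} = 4
G(19) = mex{4,2,3,1,0} = 5
G(20) = mex{5,3,2,2,1} = 0
G(21) = mex{0,4,3,3,2} = 1
G(22) = mex{1,5,4,2,3} = 0
G(23) = mex{0,0,5,3,2} = 1
G(24) = mex{1,1,0,4,3} = 2
G(25) = mex{2,0,1,5,4} = 3
G(26) = mex{3,1,0,0,5} = 2
G_C(26) = 2.
Combined Grundy value = 3 ⊕ 0 ⊕ 2 = 1.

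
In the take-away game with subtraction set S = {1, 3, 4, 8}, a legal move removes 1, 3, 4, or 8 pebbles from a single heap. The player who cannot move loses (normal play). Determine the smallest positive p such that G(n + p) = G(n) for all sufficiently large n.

7

G(0) = 0
G(1) = mex{0} = 1
G(2) = mex{1} = 0
G(3) = mex{0,0} = 1
G(4) = mex{1,1,0} = 2
G(5) = mex{2,0,1} = 3
G(6) = mex{3,1,0} = 2
G(7) = mex{2,2,1} = 0
G(8) = mex{0,3,2,0} = 1
G(9) = mex{1,2,3,1} = 0
G(10) = mex{0,0,2,0} = 1
G(11) = mex{1,1,0,1} = 2
G(12) = mex{2,0,1,2} = 3
G(13) = mex{3,1,0,3} = 2
G(14) = mex{2,2,1,2} = 0
G(15) = mex{0,3,2,0} = 1
G(16) = mex{1,2,3,1} = 0
G(n+7) = G(n) holds for n = 0,…,7 (a full window of length max(S) = 8), so the sequence is purely periodic with period 7.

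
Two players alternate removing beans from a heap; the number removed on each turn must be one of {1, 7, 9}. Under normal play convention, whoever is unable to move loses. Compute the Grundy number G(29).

G(0) = 0
G(1) = mex{0} = 1
G(2) = mex{1} = 0
G(3) = mex{0} = 1
G(4) = mex{1} = 0
G(5) = mex{0} = 1
G(6) = mex{1} = 0
G(7) = mex{0,0} = 1
G(8) = mex{1,1} = 0
G(9) = mex{0,0,0} = 1
G(10) = mex{1,1,1} = 0
G(11) = mex{0,0,0} = 1
G(12) = mex{1,1,1} = 0
G(13) = mex{0,0,0} = 1
G(14) = mex{1,1,1} = 0
G(15) = mex{0,0,0} = 1
G(16) = mex{1,1,1} = 0
G(17) = mex{0,0,0} = 1
G(18) = mex{1,1,1} = 0
G(19) = mex{0,0,0} = 1
G(20) = mex{1,1,1} = 0
G(21) = mex{0,0,0} = 1
G(22) = mex{1,1,1} = 0
G(23) = mex{0,0,0} = 1
G(24) = mex{1,1,1} = 0
G(25) = mex{0,0,0} = 1
G(26) = mex{1,1,1} = 0
G(27) = mex{0,0,0} = 1
G(28) = mex{1,1,1} = 0
G(29) = mex{0,0,0} = 1

1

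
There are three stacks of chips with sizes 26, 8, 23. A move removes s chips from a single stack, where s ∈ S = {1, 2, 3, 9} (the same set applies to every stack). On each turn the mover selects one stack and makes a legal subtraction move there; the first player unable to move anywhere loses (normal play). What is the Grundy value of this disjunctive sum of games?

1

All stacks use S = {1, 2, 3, 9}:
G(0) = 0
G(1) = mex{0} = 1
G(2) = mex{1,0} = 2
G(3) = mex{2,1,0} = 3
G(4) = mex{3,2,1} = 0
G(5) = mex{0,3,2} = 1
G(6) = mex{1,0,3} = 2
G(7) = mex{2,1,0} = 3
G(8) = mex{3,2,1} = 0
G(9) = mex{0,3,2,0} = 1
G(10) = mex{1,0,3,1} = 2
G(11) = mex{2,1,0,2} = 3
G(12) = mex{3,2,1,3} = 0
G(13) = mex{0,3,2,0} = 1
G(14) = mex{1,0,3,1} = 2
G(15) = mex{2,1,0,2} = 3
G(16) = mex{3,2,1,3} = 0
G(17) = mex{0,3,2,0} = 1
G(18) = mex{1,0,3,1} = 2
G(19) = mex{2,1,0,2} = 3
G(20) = mex{3,2,1,3} = 0
G(21) = mex{0,3,2,0} = 1
G(22) = mex{1,0,3,1} = 2
G(23) = mex{2,1,0,2} = 3
G(24) = mex{3,2,1,3} = 0
G(25) = mex{0,3,2,0} = 1
G(26) = mex{1,0,3,1} = 2
Stack A: G(26) = 2.
Stack B: G(8) = 0.
Stack C: G(23) = 3.
Combined Grundy value = 2 ⊕ 0 ⊕ 3 = 1.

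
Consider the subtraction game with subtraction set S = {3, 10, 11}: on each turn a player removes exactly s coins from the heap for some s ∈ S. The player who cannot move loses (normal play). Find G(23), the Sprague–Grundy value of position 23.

1

n :  0  1  2  3  4  5  6  7  8  9 10 11 12 13 14 15 16 17 18 19 20 21 22 23
G :  0  0  0  1  1  1  0  0  0  1  1  1  2  2  0  0  3  1  1  2  0  0  0  1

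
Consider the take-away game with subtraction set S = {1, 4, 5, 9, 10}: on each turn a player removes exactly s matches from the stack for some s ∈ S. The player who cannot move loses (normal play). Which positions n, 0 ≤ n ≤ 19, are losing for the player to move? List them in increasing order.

0, 2, 8, 14, 16

n :  0  1  2  3  4  5  6  7  8  9 10 11 12 13 14 15 16 17 18 19
G :  0  1  0  1  2  3  2  3  0  1  4  5  2  3  0  1  0  1  2  3
P-positions are exactly the n with G(n) = 0.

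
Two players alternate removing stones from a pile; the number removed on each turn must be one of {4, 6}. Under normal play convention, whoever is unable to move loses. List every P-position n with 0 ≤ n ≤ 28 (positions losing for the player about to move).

0, 1, 2, 3, 10, 11, 12, 13, 20, 21, 22, 23

n :  0  1  2  3  4  5  6  7  8  9 10 11 12 13 14 15 16 17 18 19 20 21 22 23 24 25 26 27 28
G :  0  0  0  0  1  1  1  1  2  2  0  0  0  0  1  1  1  1  2  2  0  0  0  0  1  1  1  1  2
P-positions are exactly the n with G(n) = 0.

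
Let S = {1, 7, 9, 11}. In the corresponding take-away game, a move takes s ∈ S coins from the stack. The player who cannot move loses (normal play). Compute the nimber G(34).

G(0) = 0
G(1) = mex{0} = 1
G(2) = mex{1} = 0
G(3) = mex{0} = 1
G(4) = mex{1} = 0
G(5) = mex{0} = 1
G(6) = mex{1} = 0
G(7) = mex{0,0} = 1
G(8) = mex{1,1} = 0
G(9) = mex{0,0,0} = 1
G(10) = mex{1,1,1} = 0
G(11) = mex{0,0,0,0} = 1
G(12) = mex{1,1,1,1} = 0
G(13) = mex{0,0,0,0} = 1
G(14) = mex{1,1,1,1} = 0
G(15) = mex{0,0,0,0} = 1
G(16) = mex{1,1,1,1} = 0
G(17) = mex{0,0,0,0} = 1
G(18) = mex{1,1,1,1} = 0
G(19) = mex{0,0,0,0} = 1
G(20) = mex{1,1,1,1} = 0
G(21) = mex{0,0,0,0} = 1
G(22) = mex{1,1,1,1} = 0
G(23) = mex{0,0,0,0} = 1
G(24) = mex{1,1,1,1} = 0
G(25) = mex{0,0,0,0} = 1
G(26) = mex{1,1,1,1} = 0
G(27) = mex{0,0,0,0} = 1
G(28) = mex{1,1,1,1} = 0
G(29) = mex{0,0,0,0} = 1
G(30) = mex{1,1,1,1} = 0
G(31) = mex{0,0,0,0} = 1
G(32) = mex{1,1,1,1} = 0
G(33) = mex{0,0,0,0} = 1
G(34) = mex{1,1,1,1} = 0

0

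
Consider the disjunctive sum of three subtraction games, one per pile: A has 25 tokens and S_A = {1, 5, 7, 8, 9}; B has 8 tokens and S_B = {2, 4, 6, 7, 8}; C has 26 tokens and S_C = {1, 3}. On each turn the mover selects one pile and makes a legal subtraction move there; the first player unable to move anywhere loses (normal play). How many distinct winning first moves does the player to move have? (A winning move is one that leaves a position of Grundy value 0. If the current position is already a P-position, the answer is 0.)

Pile A, S = {1, 5, 7, 8, 9}:
n :  0  1  2  3  4  5  6  7  8  9 10 11 12 13 14 15 16 17 18 19 20 21 22 23 24 25
G :  0  1  0  1  0  1  0  1  2  3  2  3  2  3  2  3  0  1  0  1  0  1  0  1  2  3
G_A(25) = 3.
Pile B, S = {2, 4, 6, 7, 8}:
G(0) = 0
G(1) = mex{} = 0
G(2) = mex{0} = 1
G(3) = mex{0} = 1
G(4) = mex{1,0} = 2
G(5) = mex{1,0} = 2
G(6) = mex{2,1,0} = 3
G(7) = mex{2,1,0,0} = 3
G(8) = mex{3,2,1,0,0} = 4
G_B(8) = 4.
Pile C, S = {1, 3}:
n :  0  1  2  3  4  5  6  7  8  9 10 11 12 13 14 15 16 17 18 19 20 21 22 23 24 25 26
G :  0  1  0  1  0  1  0  1  0  1  0  1  0  1  0  1  0  1  0  1  0  1  0  1  0  1  0
G_C(26) = 0.
Combined Grundy value = 3 ⊕ 4 ⊕ 0 = 7.
A winning move leaves total XOR = 0, i.e. changes one component's Grundy value g to g ⊕ X where X is the current total.
Pile A: need g' = 3⊕7 = 4. Options: 25−1→G=2, 25−5→G=0, 25−7→G=0, 25−8→G=1, 25−9→G=0. Hits: 0.
Pile B: need g' = 4⊕7 = 3. Options: 8−2→G=3, 8−4→G=2, 8−6→G=1, 8−7→G=0, 8−8→G=0. Hits: 1.
Pile C: need g' = 0⊕7 = 7. Options: 26−1→G=1, 26−3→G=1. Hits: 0.

1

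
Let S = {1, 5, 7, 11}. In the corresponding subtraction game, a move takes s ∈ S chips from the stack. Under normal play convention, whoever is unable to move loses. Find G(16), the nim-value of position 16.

n :  0  1  2  3  4  5  6  7  8  9 10 11 12 13 14 15 16
G :  0  1  0  1  0  1  0  1  0  1  0  1  0  1  0  1  0

0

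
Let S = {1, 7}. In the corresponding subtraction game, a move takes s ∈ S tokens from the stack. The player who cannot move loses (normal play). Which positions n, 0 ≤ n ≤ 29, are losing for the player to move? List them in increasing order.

0, 2, 4, 6, 8, 10, 12, 14, 16, 18, 20, 22, 24, 26, 28

G(0) = 0
G(1) = mex{0} = 1
G(2) = mex{1} = 0
G(3) = mex{0} = 1
G(4) = mex{1} = 0
G(5) = mex{0} = 1
G(6) = mex{1} = 0
G(7) = mex{0,0} = 1
G(8) = mex{1,1} = 0
G(9) = mex{0,0} = 1
G(10) = mex{1,1} = 0
G(11) = mex{0,0} = 1
G(12) = mex{1,1} = 0
G(13) = mex{0,0} = 1
G(14) = mex{1,1} = 0
G(15) = mex{0,0} = 1
G(16) = mex{1,1} = 0
G(17) = mex{0,0} = 1
G(18) = mex{1,1} = 0
G(19) = mex{0,0} = 1
G(20) = mex{1,1} = 0
G(21) = mex{0,0} = 1
G(22) = mex{1,1} = 0
G(23) = mex{0,0} = 1
G(24) = mex{1,1} = 0
G(25) = mex{0,0} = 1
G(26) = mex{1,1} = 0
G(27) = mex{0,0} = 1
G(28) = mex{1,1} = 0
G(29) = mex{0,0} = 1
P-positions are exactly the n with G(n) = 0.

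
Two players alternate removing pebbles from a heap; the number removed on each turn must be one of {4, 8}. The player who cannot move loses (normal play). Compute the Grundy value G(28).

G(0) = 0
G(1) = mex{} = 0
G(2) = mex{} = 0
G(3) = mex{} = 0
G(4) = mex{0} = 1
G(5) = mex{0} = 1
G(6) = mex{0} = 1
G(7) = mex{0} = 1
G(8) = mex{1,0} = 2
G(9) = mex{1,0} = 2
G(10) = mex{1,0} = 2
G(11) = mex{1,0} = 2
G(12) = mex{2,1} = 0
G(13) = mex{2,1} = 0
G(14) = mex{2,1} = 0
G(15) = mex{2,1} = 0
G(16) = mex{0,2} = 1
G(17) = mex{0,2} = 1
G(18) = mex{0,2} = 1
G(19) = mex{0,2} = 1
G(20) = mex{1,0} = 2
G(21) = mex{1,0} = 2
G(22) = mex{1,0} = 2
G(23) = mex{1,0} = 2
G(24) = mex{2,1} = 0
G(25) = mex{2,1} = 0
G(26) = mex{2,1} = 0
G(27) = mex{2,1} = 0
G(28) = mex{0,2} = 1

1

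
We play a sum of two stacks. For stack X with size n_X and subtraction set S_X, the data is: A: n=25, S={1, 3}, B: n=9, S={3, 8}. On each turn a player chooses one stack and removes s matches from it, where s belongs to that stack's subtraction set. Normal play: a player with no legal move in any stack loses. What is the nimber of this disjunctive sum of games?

Stack A, S = {1, 3}:
G(0) = 0
G(1) = mex{0} = 1
G(2) = mex{1} = 0
G(3) = mex{0,0} = 1
G(4) = mex{1,1} = 0
G(5) = mex{0,0} = 1
G(6) = mex{1,1} = 0
G(7) = mex{0,0} = 1
G(8) = mex{1,1} = 0
G(9) = mex{0,0} = 1
G(10) = mex{1,1} = 0
G(11) = mex{0,0} = 1
G(12) = mex{1,1} = 0
G(13) = mex{0,0} = 1
G(14) = mex{1,1} = 0
G(15) = mex{0,0} = 1
G(16) = mex{1,1} = 0
G(17) = mex{0,0} = 1
G(18) = mex{1,1} = 0
G(19) = mex{0,0} = 1
G(20) = mex{1,1} = 0
G(21) = mex{0,0} = 1
G(22) = mex{1,1} = 0
G(23) = mex{0,0} = 1
G(24) = mex{1,1} = 0
G(25) = mex{0,0} = 1
G_A(25) = 1.
Stack B, S = {3, 8}:
n : 0 1 2 3 4 5 6 7 8 9
G : 0 0 0 1 1 1 0 0 2 1
G_B(9) = 1.
Combined Grundy value = 1 ⊕ 1 = 0.

0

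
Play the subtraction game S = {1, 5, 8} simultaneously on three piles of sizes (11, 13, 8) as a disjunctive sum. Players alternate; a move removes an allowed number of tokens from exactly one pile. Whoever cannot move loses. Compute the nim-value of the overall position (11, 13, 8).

1

All piles use S = {1, 5, 8}:
G(0) = 0
G(1) = mex{0} = 1
G(2) = mex{1} = 0
G(3) = mex{0} = 1
G(4) = mex{1} = 0
G(5) = mex{0,0} = 1
G(6) = mex{1,1} = 0
G(7) = mex{0,0} = 1
G(8) = mex{1,1,0} = 2
G(9) = mex{2,0,1} = 3
G(10) = mex{3,1,0} = 2
G(11) = mex{2,0,1} = 3
G(12) = mex{3,1,0} = 2
G(13) = mex{2,2,1} = 0
Pile A: G(11) = 3.
Pile B: G(13) = 0.
Pile C: G(8) = 2.
Combined Grundy value = 3 ⊕ 0 ⊕ 2 = 1.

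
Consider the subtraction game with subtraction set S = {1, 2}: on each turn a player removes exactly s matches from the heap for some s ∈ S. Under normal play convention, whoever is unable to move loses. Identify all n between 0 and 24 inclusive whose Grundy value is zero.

0, 3, 6, 9, 12, 15, 18, 21, 24

n :  0  1  2  3  4  5  6  7  8  9 10 11 12 13 14 15 16 17 18 19 20 21 22 23 24
G :  0  1  2  0  1  2  0  1  2  0  1  2  0  1  2  0  1  2  0  1  2  0  1  2  0
P-positions are exactly the n with G(n) = 0.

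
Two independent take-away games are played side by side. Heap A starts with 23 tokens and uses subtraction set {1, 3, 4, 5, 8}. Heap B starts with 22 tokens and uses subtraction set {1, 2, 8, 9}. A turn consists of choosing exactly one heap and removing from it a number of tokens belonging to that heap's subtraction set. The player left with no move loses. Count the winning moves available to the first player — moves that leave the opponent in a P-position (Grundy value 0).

2

Heap A, S = {1, 3, 4, 5, 8}:
G(0) = 0
G(1) = mex{0} = 1
G(2) = mex{1} = 0
G(3) = mex{0,0} = 1
G(4) = mex{1,1,0} = 2
G(5) = mex{2,0,1,0} = 3
G(6) = mex{3,1,0,1} = 2
G(7) = mex{2,2,1,0} = 3
G(8) = mex{3,3,2,1,0} = 4
G(9) = mex{4,2,3,2,1} = 0
G(10) = mex{0,3,2,3,0} = 1
G(11) = mex{1,4,3,2,1} = 0
G(12) = mex{0,0,4,3,2} = 1
G(13) = mex{1,1,0,4,3} = 2
G(14) = mex{2,0,1,0,2} = 3
G(15) = mex{3,1,0,1,3} = 2
G(16) = mex{2,2,1,0,4} = 3
G(17) = mex{3,3,2,1,0} = 4
G(18) = mex{4,2,3,2,1} = 0
G(19) = mex{0,3,2,3,0} = 1
G(20) = mex{1,4,3,2,1} = 0
G(21) = mex{0,0,4,3,2} = 1
G(22) = mex{1,1,0,4,3} = 2
G(23) = mex{2,0,1,0,2} = 3
G_A(23) = 3.
Heap B, S = {1, 2, 8, 9}:
n :  0  1  2  3  4  5  6  7  8  9 10 11 12 13 14 15 16 17 18 19 20 21 22
G :  0  1  2  0  1  2  0  1  2  3  0  1  2  0  1  2  0  1  2  3  0  1  2
G_B(22) = 2.
Combined Grundy value = 3 ⊕ 2 = 1.
A winning move leaves total XOR = 0, i.e. changes one component's Grundy value g to g ⊕ X where X is the current total.
Heap A: need g' = 3⊕1 = 2. Options: 23−1→G=2, 23−3→G=0, 23−4→G=1, 23−5→G=0, 23−8→G=2. Hits: 2.
Heap B: need g' = 2⊕1 = 3. Options: 22−1→G=1, 22−2→G=0, 22−8→G=1, 22−9→G=0. Hits: 0.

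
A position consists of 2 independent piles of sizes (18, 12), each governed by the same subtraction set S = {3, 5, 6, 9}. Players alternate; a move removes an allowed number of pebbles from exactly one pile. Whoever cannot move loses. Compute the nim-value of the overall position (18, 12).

All piles use S = {3, 5, 6, 9}:
n :  0  1  2  3  4  5  6  7  8  9 10 11 12 13 14 15 16 17 18
G :  0  0  0  1  1  1  2  2  2  3  3  3  0  0  0  1  1  1  2
Pile A: G(18) = 2.
Pile B: G(12) = 0.
Combined Grundy value = 2 ⊕ 0 = 2.

2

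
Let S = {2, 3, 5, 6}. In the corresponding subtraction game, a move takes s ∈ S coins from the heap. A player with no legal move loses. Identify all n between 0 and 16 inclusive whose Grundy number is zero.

0, 1, 8, 9, 16

n :  0  1  2  3  4  5  6  7  8  9 10 11 12 13 14 15 16
G :  0  0  1  1  2  2  3  3  0  0  1  1  2  2  3  3  0
P-positions are exactly the n with G(n) = 0.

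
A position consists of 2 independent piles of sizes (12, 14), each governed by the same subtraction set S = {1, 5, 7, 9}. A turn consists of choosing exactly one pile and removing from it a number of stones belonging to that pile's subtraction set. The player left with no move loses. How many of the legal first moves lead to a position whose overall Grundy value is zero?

All piles use S = {1, 5, 7, 9}:
n :  0  1  2  3  4  5  6  7  8  9 10 11 12 13 14
G :  0  1  0  1  0  1  0  1  0  1  0  1  0  1  0
Pile A: G(12) = 0.
Pile B: G(14) = 0.
Combined Grundy value = 0 ⊕ 0 = 0.
A winning move leaves total XOR = 0, i.e. changes one component's Grundy value g to g ⊕ X where X is the current total.
Pile A: target g' = 0⊕0 = 0, but every legal move changes the Grundy value (mex property), so 0 moves.
Pile B: target g' = 0⊕0 = 0, but every legal move changes the Grundy value (mex property), so 0 moves.

0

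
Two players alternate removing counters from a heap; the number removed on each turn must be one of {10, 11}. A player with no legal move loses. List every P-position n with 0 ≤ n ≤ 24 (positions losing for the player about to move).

0, 1, 2, 3, 4, 5, 6, 7, 8, 9, 21, 22, 23, 24

G(0) = 0
G(1) = mex{} = 0
G(2) = mex{} = 0
G(3) = mex{} = 0
G(4) = mex{} = 0
G(5) = mex{} = 0
G(6) = mex{} = 0
G(7) = mex{} = 0
G(8) = mex{} = 0
G(9) = mex{} = 0
G(10) = mex{0} = 1
G(11) = mex{0,0} = 1
G(12) = mex{0,0} = 1
G(13) = mex{0,0} = 1
G(14) = mex{0,0} = 1
G(15) = mex{0,0} = 1
G(16) = mex{0,0} = 1
G(17) = mex{0,0} = 1
G(18) = mex{0,0} = 1
G(19) = mex{0,0} = 1
G(20) = mex{1,0} = 2
G(21) = mex{1,1} = 0
G(22) = mex{1,1} = 0
G(23) = mex{1,1} = 0
G(24) = mex{1,1} = 0
P-positions are exactly the n with G(n) = 0.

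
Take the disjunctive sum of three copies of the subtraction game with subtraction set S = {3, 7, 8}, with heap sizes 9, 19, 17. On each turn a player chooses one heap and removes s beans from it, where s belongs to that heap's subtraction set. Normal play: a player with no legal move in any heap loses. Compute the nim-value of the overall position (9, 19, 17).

0

All heaps use S = {3, 7, 8}:
n :  0  1  2  3  4  5  6  7  8  9 10 11 12 13 14 15 16 17 18 19
G :  0  0  0  1  1  1  0  2  2  1  3  0  0  2  1  1  0  0  2  1
Heap A: G(9) = 1.
Heap B: G(19) = 1.
Heap C: G(17) = 0.
Combined Grundy value = 1 ⊕ 1 ⊕ 0 = 0.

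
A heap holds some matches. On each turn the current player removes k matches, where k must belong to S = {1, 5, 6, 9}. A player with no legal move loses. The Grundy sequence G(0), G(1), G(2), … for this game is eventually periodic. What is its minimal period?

12

G(0) = 0
G(1) = mex{0} = 1
G(2) = mex{1} = 0
G(3) = mex{0} = 1
G(4) = mex{1} = 0
G(5) = mex{0,0} = 1
G(6) = mex{1,1,0} = 2
G(7) = mex{2,0,1} = 3
G(8) = mex{3,1,0} = 2
G(9) = mex{2,0,1,0} = 3
G(10) = mex{3,1,0,1} = 2
G(11) = mex{2,2,1,0} = 3
G(12) = mex{3,3,2,1} = 0
G(13) = mex{0,2,3,0} = 1
G(14) = mex{1,3,2,1} = 0
G(15) = mex{0,2,3,2} = 1
G(16) = mex{1,3,2,3} = 0
G(17) = mex{0,0,3,2} = 1
G(18) = mex{1,1,0,3} = 2
G(19) = mex{2,0,1,2} = 3
G(20) = mex{3,1,0,3} = 2
G(21) = mex{2,0,1,0} = 3
G(22) = mex{3,1,0,1} = 2
G(23) = mex{2,2,1,0} = 3
G(24) = mex{3,3,2,1} = 0
G(25) = mex{0,2,3,0} = 1
G(n+12) = G(n) holds for n = 0,…,8 (a full window of length max(S) = 9), so the sequence is purely periodic with period 12.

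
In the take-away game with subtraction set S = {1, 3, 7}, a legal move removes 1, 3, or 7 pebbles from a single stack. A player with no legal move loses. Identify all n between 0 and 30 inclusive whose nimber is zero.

0, 2, 4, 6, 8, 10, 12, 14, 16, 18, 20, 22, 24, 26, 28, 30

G(0) = 0
G(1) = mex{0} = 1
G(2) = mex{1} = 0
G(3) = mex{0,0} = 1
G(4) = mex{1,1} = 0
G(5) = mex{0,0} = 1
G(6) = mex{1,1} = 0
G(7) = mex{0,0,0} = 1
G(8) = mex{1,1,1} = 0
G(9) = mex{0,0,0} = 1
G(10) = mex{1,1,1} = 0
G(11) = mex{0,0,0} = 1
G(12) = mex{1,1,1} = 0
G(13) = mex{0,0,0} = 1
G(14) = mex{1,1,1} = 0
G(15) = mex{0,0,0} = 1
G(16) = mex{1,1,1} = 0
G(17) = mex{0,0,0} = 1
G(18) = mex{1,1,1} = 0
G(19) = mex{0,0,0} = 1
G(20) = mex{1,1,1} = 0
G(21) = mex{0,0,0} = 1
G(22) = mex{1,1,1} = 0
G(23) = mex{0,0,0} = 1
G(24) = mex{1,1,1} = 0
G(25) = mex{0,0,0} = 1
G(26) = mex{1,1,1} = 0
G(27) = mex{0,0,0} = 1
G(28) = mex{1,1,1} = 0
G(29) = mex{0,0,0} = 1
G(30) = mex{1,1,1} = 0
P-positions are exactly the n with G(n) = 0.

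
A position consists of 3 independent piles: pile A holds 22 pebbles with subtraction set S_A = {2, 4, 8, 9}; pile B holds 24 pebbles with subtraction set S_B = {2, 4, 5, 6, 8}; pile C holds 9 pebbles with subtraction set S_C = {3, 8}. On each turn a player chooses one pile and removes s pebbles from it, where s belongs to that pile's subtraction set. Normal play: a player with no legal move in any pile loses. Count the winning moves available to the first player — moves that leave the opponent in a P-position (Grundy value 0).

3

Pile A, S = {2, 4, 8, 9}:
n :  0  1  2  3  4  5  6  7  8  9 10 11 12 13 14 15 16 17 18 19 20 21 22
G :  0  0  1  1  2  2  0  0  1  1  2  2  0  0  1  1  2  2  0  0  1  1  2
G_A(22) = 2.
Pile B, S = {2, 4, 5, 6, 8}:
n :  0  1  2  3  4  5  6  7  8  9 10 11 12 13 14 15 16 17 18 19 20 21 22 23 24
G :  0  0  1  1  2  2  3  3  4  4  0  0  1  1  2  2  3  3  4  4  0  0  1  1  2
G_B(24) = 2.
Pile C, S = {3, 8}:
G(0) = 0
G(1) = mex{} = 0
G(2) = mex{} = 0
G(3) = mex{0} = 1
G(4) = mex{0} = 1
G(5) = mex{0} = 1
G(6) = mex{1} = 0
G(7) = mex{1} = 0
G(8) = mex{1,0} = 2
G(9) = mex{0,0} = 1
G_C(9) = 1.
Combined Grundy value = 2 ⊕ 2 ⊕ 1 = 1.
A winning move leaves total XOR = 0, i.e. changes one component's Grundy value g to g ⊕ X where X is the current total.
Pile A: need g' = 2⊕1 = 3. Options: 22−2→G=1, 22−4→G=0, 22−8→G=1, 22−9→G=0. Hits: 0.
Pile B: need g' = 2⊕1 = 3. Options: 24−2→G=1, 24−4→G=0, 24−5→G=4, 24−6→G=4, 24−8→G=3. Hits: 1.
Pile C: need g' = 1⊕1 = 0. Options: 9−3→G=0, 9−8→G=0. Hits: 2.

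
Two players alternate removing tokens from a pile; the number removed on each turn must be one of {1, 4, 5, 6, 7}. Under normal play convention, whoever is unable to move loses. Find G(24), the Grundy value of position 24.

2

G(0) = 0
G(1) = mex{0} = 1
G(2) = mex{1} = 0
G(3) = mex{0} = 1
G(4) = mex{1,0} = 2
G(5) = mex{2,1,0} = 3
G(6) = mex{3,0,1,0} = 2
G(7) = mex{2,1,0,1,0} = 3
G(8) = mex{3,2,1,0,1} = 4
G(9) = mex{4,3,2,1,0} = 5
G(10) = mex{5,2,3,2,1} = 0
G(11) = mex{0,3,2,3,2} = 1
G(12) = mex{1,4,3,2,3} = 0
G(13) = mex{0,5,4,3,2} = 1
G(14) = mex{1,0,5,4,3} = 2
G(15) = mex{2,1,0,5,4} = 3
G(16) = mex{3,0,1,0,5} = 2
G(17) = mex{2,1,0,1,0} = 3
G(18) = mex{3,2,1,0,1} = 4
G(19) = mex{4,3,2,1,0} = 5
G(20) = mex{5,2,3,2,1} = 0
G(21) = mex{0,3,2,3,2} = 1
G(22) = mex{1,4,3,2,3} = 0
G(23) = mex{0,5,4,3,2} = 1
G(24) = mex{1,0,5,4,3} = 2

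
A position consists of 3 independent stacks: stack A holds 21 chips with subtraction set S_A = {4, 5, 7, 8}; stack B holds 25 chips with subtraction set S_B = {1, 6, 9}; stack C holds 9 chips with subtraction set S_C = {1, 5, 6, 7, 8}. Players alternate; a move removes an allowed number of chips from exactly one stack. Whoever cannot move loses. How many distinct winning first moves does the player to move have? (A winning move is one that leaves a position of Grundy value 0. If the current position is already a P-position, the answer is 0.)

0

Stack A, S = {4, 5, 7, 8}:
n :  0  1  2  3  4  5  6  7  8  9 10 11 12 13 14 15 16 17 18 19 20 21
G :  0  0  0  0  1  1  1  1  2  2  2  2  0  0  0  0  1  1  1  1  2  2
G_A(21) = 2.
Stack B, S = {1, 6, 9}:
n :  0  1  2  3  4  5  6  7  8  9 10 11 12 13 14 15 16 17 18 19 20 21 22 23 24 25
G :  0  1  0  1  0  1  2  0  1  2  3  2  0  1  0  1  2  0  1  0  1  2  0  1  0  1
G_B(25) = 1.
Stack C, S = {1, 5, 6, 7, 8}:
n : 0 1 2 3 4 5 6 7 8 9
G : 0 1 0 1 0 1 2 3 2 3
G_C(9) = 3.
Combined Grundy value = 2 ⊕ 1 ⊕ 3 = 0.
A winning move leaves total XOR = 0, i.e. changes one component's Grundy value g to g ⊕ X where X is the current total.
Stack A: target g' = 2⊕0 = 2, but every legal move changes the Grundy value (mex property), so 0 moves.
Stack B: target g' = 1⊕0 = 1, but every legal move changes the Grundy value (mex property), so 0 moves.
Stack C: target g' = 3⊕0 = 3, but every legal move changes the Grundy value (mex property), so 0 moves.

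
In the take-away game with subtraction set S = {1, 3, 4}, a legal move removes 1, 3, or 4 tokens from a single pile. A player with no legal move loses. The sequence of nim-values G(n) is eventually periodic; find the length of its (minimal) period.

n :  0  1  2  3  4  5  6  7  8  9 10 11 12 13 14 15
G :  0  1  0  1  2  3  2  0  1  0  1  2  3  2  0  1
G(n+7) = G(n) holds for n = 0,…,3 (a full window of length max(S) = 4), so the sequence is purely periodic with period 7.

7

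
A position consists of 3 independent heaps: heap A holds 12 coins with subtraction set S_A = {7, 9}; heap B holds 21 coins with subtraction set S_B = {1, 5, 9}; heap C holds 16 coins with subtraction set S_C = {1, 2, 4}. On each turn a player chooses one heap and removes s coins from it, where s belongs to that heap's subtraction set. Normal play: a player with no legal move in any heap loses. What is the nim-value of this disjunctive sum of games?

1

Heap A, S = {7, 9}:
n :  0  1  2  3  4  5  6  7  8  9 10 11 12
G :  0  0  0  0  0  0  0  1  1  1  1  1  1
G_A(12) = 1.
Heap B, S = {1, 5, 9}:
n :  0  1  2  3  4  5  6  7  8  9 10 11 12 13 14 15 16 17 18 19 20 21
G :  0  1  0  1  0  1  0  1  0  1  0  1  0  1  0  1  0  1  0  1  0  1
G_B(21) = 1.
Heap C, S = {1, 2, 4}:
n :  0  1  2  3  4  5  6  7  8  9 10 11 12 13 14 15 16
G :  0  1  2  0  1  2  0  1  2  0  1  2  0  1  2  0  1
G_C(16) = 1.
Combined Grundy value = 1 ⊕ 1 ⊕ 1 = 1.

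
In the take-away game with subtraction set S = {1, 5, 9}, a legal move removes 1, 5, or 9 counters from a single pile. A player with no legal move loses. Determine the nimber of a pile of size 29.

G(0) = 0
G(1) = mex{0} = 1
G(2) = mex{1} = 0
G(3) = mex{0} = 1
G(4) = mex{1} = 0
G(5) = mex{0,0} = 1
G(6) = mex{1,1} = 0
G(7) = mex{0,0} = 1
G(8) = mex{1,1} = 0
G(9) = mex{0,0,0} = 1
G(10) = mex{1,1,1} = 0
G(11) = mex{0,0,0} = 1
G(12) = mex{1,1,1} = 0
G(13) = mex{0,0,0} = 1
G(14) = mex{1,1,1} = 0
G(15) = mex{0,0,0} = 1
G(16) = mex{1,1,1} = 0
G(17) = mex{0,0,0} = 1
G(18) = mex{1,1,1} = 0
G(19) = mex{0,0,0} = 1
G(20) = mex{1,1,1} = 0
G(21) = mex{0,0,0} = 1
G(22) = mex{1,1,1} = 0
G(23) = mex{0,0,0} = 1
G(24) = mex{1,1,1} = 0
G(25) = mex{0,0,0} = 1
G(26) = mex{1,1,1} = 0
G(27) = mex{0,0,0} = 1
G(28) = mex{1,1,1} = 0
G(29) = mex{0,0,0} = 1

1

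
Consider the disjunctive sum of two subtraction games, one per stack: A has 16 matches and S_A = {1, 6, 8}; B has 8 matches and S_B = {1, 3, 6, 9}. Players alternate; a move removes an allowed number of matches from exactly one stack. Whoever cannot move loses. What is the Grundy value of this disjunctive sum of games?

Stack A, S = {1, 6, 8}:
n :  0  1  2  3  4  5  6  7  8  9 10 11 12 13 14 15 16
G :  0  1  0  1  0  1  2  0  1  0  1  0  1  2  0  1  0
G_A(16) = 0.
Stack B, S = {1, 3, 6, 9}:
G(0) = 0
G(1) = mex{0} = 1
G(2) = mex{1} = 0
G(3) = mex{0,0} = 1
G(4) = mex{1,1} = 0
G(5) = mex{0,0} = 1
G(6) = mex{1,1,0} = 2
G(7) = mex{2,0,1} = 3
G(8) = mex{3,1,0} = 2
G_B(8) = 2.
Combined Grundy value = 0 ⊕ 2 = 2.

2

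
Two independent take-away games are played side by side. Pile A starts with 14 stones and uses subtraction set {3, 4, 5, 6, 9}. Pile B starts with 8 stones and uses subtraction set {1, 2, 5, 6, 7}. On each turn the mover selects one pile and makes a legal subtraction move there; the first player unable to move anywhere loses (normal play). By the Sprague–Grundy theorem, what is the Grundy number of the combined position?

5

Pile A, S = {3, 4, 5, 6, 9}:
G(0) = 0
G(1) = mex{} = 0
G(2) = mex{} = 0
G(3) = mex{0} = 1
G(4) = mex{0,0} = 1
G(5) = mex{0,0,0} = 1
G(6) = mex{1,0,0,0} = 2
G(7) = mex{1,1,0,0} = 2
G(8) = mex{1,1,1,0} = 2
G(9) = mex{2,1,1,1,0} = 3
G(10) = mex{2,2,1,1,0} = 3
G(11) = mex{2,2,2,1,0} = 3
G(12) = mex{3,2,2,2,1} = 0
G(13) = mex{3,3,2,2,1} = 0
G(14) = mex{3,3,3,2,1} = 0
G_A(14) = 0.
Pile B, S = {1, 2, 5, 6, 7}:
n : 0 1 2 3 4 5 6 7 8
G : 0 1 2 0 1 2 3 4 5
G_B(8) = 5.
Combined Grundy value = 0 ⊕ 5 = 5.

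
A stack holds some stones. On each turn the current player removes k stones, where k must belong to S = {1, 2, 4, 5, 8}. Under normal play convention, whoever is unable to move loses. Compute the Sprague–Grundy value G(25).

G(0) = 0
G(1) = mex{0} = 1
G(2) = mex{1,0} = 2
G(3) = mex{2,1} = 0
G(4) = mex{0,2,0} = 1
G(5) = mex{1,0,1,0} = 2
G(6) = mex{2,1,2,1} = 0
G(7) = mex{0,2,0,2} = 1
G(8) = mex{1,0,1,0,0} = 2
G(9) = mex{2,1,2,1,1} = 0
G(10) = mex{0,2,0,2,2} = 1
G(11) = mex{1,0,1,0,0} = 2
G(12) = mex{2,1,2,1,1} = 0
G(13) = mex{0,2,0,2,2} = 1
G(14) = mex{1,0,1,0,0} = 2
G(15) = mex{2,1,2,1,1} = 0
G(16) = mex{0,2,0,2,2} = 1
G(17) = mex{1,0,1,0,0} = 2
G(18) = mex{2,1,2,1,1} = 0
G(19) = mex{0,2,0,2,2} = 1
G(20) = mex{1,0,1,0,0} = 2
G(21) = mex{2,1,2,1,1} = 0
G(22) = mex{0,2,0,2,2} = 1
G(23) = mex{1,0,1,0,0} = 2
G(24) = mex{2,1,2,1,1} = 0
G(25) = mex{0,2,0,2,2} = 1

1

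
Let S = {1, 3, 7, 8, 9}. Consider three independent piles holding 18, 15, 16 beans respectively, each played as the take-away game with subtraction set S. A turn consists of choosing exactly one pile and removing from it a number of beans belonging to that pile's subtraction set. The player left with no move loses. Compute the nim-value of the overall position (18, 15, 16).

3

All piles use S = {1, 3, 7, 8, 9}:
G(0) = 0
G(1) = mex{0} = 1
G(2) = mex{1} = 0
G(3) = mex{0,0} = 1
G(4) = mex{1,1} = 0
G(5) = mex{0,0} = 1
G(6) = mex{1,1} = 0
G(7) = mex{0,0,0} = 1
G(8) = mex{1,1,1,0} = 2
G(9) = mex{2,0,0,1,0} = 3
G(10) = mex{3,1,1,0,1} = 2
G(11) = mex{2,2,0,1,0} = 3
G(12) = mex{3,3,1,0,1} = 2
G(13) = mex{2,2,0,1,0} = 3
G(14) = mex{3,3,1,0,1} = 2
G(15) = mex{2,2,2,1,0} = 3
G(16) = mex{3,3,3,2,1} = 0
G(17) = mex{0,2,2,3,2} = 1
G(18) = mex{1,3,3,2,3} = 0
Pile A: G(18) = 0.
Pile B: G(15) = 3.
Pile C: G(16) = 0.
Combined Grundy value = 0 ⊕ 3 ⊕ 0 = 3.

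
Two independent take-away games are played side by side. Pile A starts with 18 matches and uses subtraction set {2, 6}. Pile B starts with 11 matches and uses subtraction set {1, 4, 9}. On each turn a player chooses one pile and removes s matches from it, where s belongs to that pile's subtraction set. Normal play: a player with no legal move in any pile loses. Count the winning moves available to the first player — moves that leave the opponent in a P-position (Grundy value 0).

Pile A, S = {2, 6}:
n :  0  1  2  3  4  5  6  7  8  9 10 11 12 13 14 15 16 17 18
G :  0  0  1  1  0  0  1  1  0  0  1  1  0  0  1  1  0  0  1
G_A(18) = 1.
Pile B, S = {1, 4, 9}:
n :  0  1  2  3  4  5  6  7  8  9 10 11
G :  0  1  0  1  2  0  1  0  1  2  0  1
G_B(11) = 1.
Combined Grundy value = 1 ⊕ 1 = 0.
A winning move leaves total XOR = 0, i.e. changes one component's Grundy value g to g ⊕ X where X is the current total.
Pile A: target g' = 1⊕0 = 1, but every legal move changes the Grundy value (mex property), so 0 moves.
Pile B: target g' = 1⊕0 = 1, but every legal move changes the Grundy value (mex property), so 0 moves.

0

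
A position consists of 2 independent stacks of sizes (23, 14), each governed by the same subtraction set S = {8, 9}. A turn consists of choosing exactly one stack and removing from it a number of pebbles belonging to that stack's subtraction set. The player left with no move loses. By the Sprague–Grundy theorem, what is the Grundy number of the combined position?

All stacks use S = {8, 9}:
G(0) = 0
G(1) = mex{} = 0
G(2) = mex{} = 0
G(3) = mex{} = 0
G(4) = mex{} = 0
G(5) = mex{} = 0
G(6) = mex{} = 0
G(7) = mex{} = 0
G(8) = mex{0} = 1
G(9) = mex{0,0} = 1
G(10) = mex{0,0} = 1
G(11) = mex{0,0} = 1
G(12) = mex{0,0} = 1
G(13) = mex{0,0} = 1
G(14) = mex{0,0} = 1
G(15) = mex{0,0} = 1
G(16) = mex{1,0} = 2
G(17) = mex{1,1} = 0
G(18) = mex{1,1} = 0
G(19) = mex{1,1} = 0
G(20) = mex{1,1} = 0
G(21) = mex{1,1} = 0
G(22) = mex{1,1} = 0
G(23) = mex{1,1} = 0
Stack A: G(23) = 0.
Stack B: G(14) = 1.
Combined Grundy value = 0 ⊕ 1 = 1.

1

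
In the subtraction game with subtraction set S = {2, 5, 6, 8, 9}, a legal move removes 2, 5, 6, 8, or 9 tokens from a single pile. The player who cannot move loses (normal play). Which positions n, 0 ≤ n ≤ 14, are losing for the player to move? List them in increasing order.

0, 1, 4, 11, 14

n :  0  1  2  3  4  5  6  7  8  9 10 11 12 13 14
G :  0  0  1  1  0  2  1  3  2  2  3  0  2  1  0
P-positions are exactly the n with G(n) = 0.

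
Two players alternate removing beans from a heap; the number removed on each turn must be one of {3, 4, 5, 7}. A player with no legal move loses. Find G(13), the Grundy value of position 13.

1

G(0) = 0
G(1) = mex{} = 0
G(2) = mex{} = 0
G(3) = mex{0} = 1
G(4) = mex{0,0} = 1
G(5) = mex{0,0,0} = 1
G(6) = mex{1,0,0} = 2
G(7) = mex{1,1,0,0} = 2
G(8) = mex{1,1,1,0} = 2
G(9) = mex{2,1,1,0} = 3
G(10) = mex{2,2,1,1} = 0
G(11) = mex{2,2,2,1} = 0
G(12) = mex{3,2,2,1} = 0
G(13) = mex{0,3,2,2} = 1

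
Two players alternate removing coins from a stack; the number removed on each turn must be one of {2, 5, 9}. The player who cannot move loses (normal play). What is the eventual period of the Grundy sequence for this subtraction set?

G(0) = 0
G(1) = mex{} = 0
G(2) = mex{0} = 1
G(3) = mex{0} = 1
G(4) = mex{1} = 0
G(5) = mex{1,0} = 2
G(6) = mex{0,0} = 1
G(7) = mex{2,1} = 0
G(8) = mex{1,1} = 0
G(9) = mex{0,0,0} = 1
G(10) = mex{0,2,0} = 1
G(11) = mex{1,1,1} = 0
G(12) = mex{1,0,1} = 2
G(13) = mex{0,0,0} = 1
G(14) = mex{2,1,2} = 0
G(15) = mex{1,1,1} = 0
G(16) = mex{0,0,0} = 1
G(17) = mex{0,2,0} = 1
G(n+7) = G(n) holds for n = 0,…,8 (a full window of length max(S) = 9), so the sequence is purely periodic with period 7.

7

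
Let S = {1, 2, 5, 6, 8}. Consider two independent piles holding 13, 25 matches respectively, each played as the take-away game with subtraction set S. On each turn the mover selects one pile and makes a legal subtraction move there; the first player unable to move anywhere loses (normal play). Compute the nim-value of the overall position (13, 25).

All piles use S = {1, 2, 5, 6, 8}:
G(0) = 0
G(1) = mex{0} = 1
G(2) = mex{1,0} = 2
G(3) = mex{2,1} = 0
G(4) = mex{0,2} = 1
G(5) = mex{1,0,0} = 2
G(6) = mex{2,1,1,0} = 3
G(7) = mex{3,2,2,1} = 0
G(8) = mex{0,3,0,2,0} = 1
G(9) = mex{1,0,1,0,1} = 2
G(10) = mex{2,1,2,1,2} = 0
G(11) = mex{0,2,3,2,0} = 1
G(12) = mex{1,0,0,3,1} = 2
G(13) = mex{2,1,1,0,2} = 3
G(14) = mex{3,2,2,1,3} = 0
G(15) = mex{0,3,0,2,0} = 1
G(16) = mex{1,0,1,0,1} = 2
G(17) = mex{2,1,2,1,2} = 0
G(18) = mex{0,2,3,2,0} = 1
G(19) = mex{1,0,0,3,1} = 2
G(20) = mex{2,1,1,0,2} = 3
G(21) = mex{3,2,2,1,3} = 0
G(22) = mex{0,3,0,2,0} = 1
G(23) = mex{1,0,1,0,1} = 2
G(24) = mex{2,1,2,1,2} = 0
G(25) = mex{0,2,3,2,0} = 1
Pile A: G(13) = 3.
Pile B: G(25) = 1.
Combined Grundy value = 3 ⊕ 1 = 2.

2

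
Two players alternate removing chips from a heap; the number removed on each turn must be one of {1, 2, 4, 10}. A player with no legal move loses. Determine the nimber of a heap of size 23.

2

n :  0  1  2  3  4  5  6  7  8  9 10 11 12 13 14 15 16 17 18 19 20 21 22 23
G :  0  1  2  0  1  2  0  1  2  0  1  2  0  1  2  0  1  2  0  1  2  0  1  2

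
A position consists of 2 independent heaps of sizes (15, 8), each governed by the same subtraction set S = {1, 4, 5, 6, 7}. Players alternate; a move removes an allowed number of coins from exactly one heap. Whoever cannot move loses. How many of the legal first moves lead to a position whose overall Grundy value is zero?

All heaps use S = {1, 4, 5, 6, 7}:
G(0) = 0
G(1) = mex{0} = 1
G(2) = mex{1} = 0
G(3) = mex{0} = 1
G(4) = mex{1,0} = 2
G(5) = mex{2,1,0} = 3
G(6) = mex{3,0,1,0} = 2
G(7) = mex{2,1,0,1,0} = 3
G(8) = mex{3,2,1,0,1} = 4
G(9) = mex{4,3,2,1,0} = 5
G(10) = mex{5,2,3,2,1} = 0
G(11) = mex{0,3,2,3,2} = 1
G(12) = mex{1,4,3,2,3} = 0
G(13) = mex{0,5,4,3,2} = 1
G(14) = mex{1,0,5,4,3} = 2
G(15) = mex{2,1,0,5,4} = 3
Heap A: G(15) = 3.
Heap B: G(8) = 4.
Combined Grundy value = 3 ⊕ 4 = 7.
A winning move leaves total XOR = 0, i.e. changes one component's Grundy value g to g ⊕ X where X is the current total.
Heap A: need g' = 3⊕7 = 4. Options: 15−1→G=2, 15−4→G=1, 15−5→G=0, 15−6→G=5, 15−7→G=4. Hits: 1.
Heap B: need g' = 4⊕7 = 3. Options: 8−1→G=3, 8−4→G=2, 8−5→G=1, 8−6→G=0, 8−7→G=1. Hits: 1.

2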